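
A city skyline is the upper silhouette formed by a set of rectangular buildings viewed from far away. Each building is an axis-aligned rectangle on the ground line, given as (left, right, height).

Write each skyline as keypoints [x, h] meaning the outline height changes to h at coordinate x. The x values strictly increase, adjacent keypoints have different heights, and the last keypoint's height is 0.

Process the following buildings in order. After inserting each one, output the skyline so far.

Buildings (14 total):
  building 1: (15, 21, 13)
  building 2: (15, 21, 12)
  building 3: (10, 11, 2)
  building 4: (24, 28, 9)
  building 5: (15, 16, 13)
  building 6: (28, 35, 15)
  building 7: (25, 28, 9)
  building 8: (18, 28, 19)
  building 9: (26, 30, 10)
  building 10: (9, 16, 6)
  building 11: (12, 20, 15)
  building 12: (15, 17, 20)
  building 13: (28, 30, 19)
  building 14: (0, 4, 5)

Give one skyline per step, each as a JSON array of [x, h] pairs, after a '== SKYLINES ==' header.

== SKYLINES ==
[[15,13],[21,0]]
[[15,13],[21,0]]
[[10,2],[11,0],[15,13],[21,0]]
[[10,2],[11,0],[15,13],[21,0],[24,9],[28,0]]
[[10,2],[11,0],[15,13],[21,0],[24,9],[28,0]]
[[10,2],[11,0],[15,13],[21,0],[24,9],[28,15],[35,0]]
[[10,2],[11,0],[15,13],[21,0],[24,9],[28,15],[35,0]]
[[10,2],[11,0],[15,13],[18,19],[28,15],[35,0]]
[[10,2],[11,0],[15,13],[18,19],[28,15],[35,0]]
[[9,6],[15,13],[18,19],[28,15],[35,0]]
[[9,6],[12,15],[18,19],[28,15],[35,0]]
[[9,6],[12,15],[15,20],[17,15],[18,19],[28,15],[35,0]]
[[9,6],[12,15],[15,20],[17,15],[18,19],[30,15],[35,0]]
[[0,5],[4,0],[9,6],[12,15],[15,20],[17,15],[18,19],[30,15],[35,0]]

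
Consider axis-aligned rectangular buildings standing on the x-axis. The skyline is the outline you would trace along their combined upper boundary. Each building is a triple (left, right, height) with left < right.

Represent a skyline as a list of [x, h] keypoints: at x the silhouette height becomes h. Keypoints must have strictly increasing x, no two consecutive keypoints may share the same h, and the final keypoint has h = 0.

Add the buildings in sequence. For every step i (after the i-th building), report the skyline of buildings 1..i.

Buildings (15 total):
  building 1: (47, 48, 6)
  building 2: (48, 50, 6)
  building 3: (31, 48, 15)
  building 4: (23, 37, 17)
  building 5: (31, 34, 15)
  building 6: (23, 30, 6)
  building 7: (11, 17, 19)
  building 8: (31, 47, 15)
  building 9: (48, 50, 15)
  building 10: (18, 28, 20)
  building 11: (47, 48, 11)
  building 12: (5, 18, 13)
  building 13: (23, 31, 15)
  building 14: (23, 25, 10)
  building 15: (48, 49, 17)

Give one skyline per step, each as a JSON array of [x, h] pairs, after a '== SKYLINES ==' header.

== SKYLINES ==
[[47,6],[48,0]]
[[47,6],[50,0]]
[[31,15],[48,6],[50,0]]
[[23,17],[37,15],[48,6],[50,0]]
[[23,17],[37,15],[48,6],[50,0]]
[[23,17],[37,15],[48,6],[50,0]]
[[11,19],[17,0],[23,17],[37,15],[48,6],[50,0]]
[[11,19],[17,0],[23,17],[37,15],[48,6],[50,0]]
[[11,19],[17,0],[23,17],[37,15],[50,0]]
[[11,19],[17,0],[18,20],[28,17],[37,15],[50,0]]
[[11,19],[17,0],[18,20],[28,17],[37,15],[50,0]]
[[5,13],[11,19],[17,13],[18,20],[28,17],[37,15],[50,0]]
[[5,13],[11,19],[17,13],[18,20],[28,17],[37,15],[50,0]]
[[5,13],[11,19],[17,13],[18,20],[28,17],[37,15],[50,0]]
[[5,13],[11,19],[17,13],[18,20],[28,17],[37,15],[48,17],[49,15],[50,0]]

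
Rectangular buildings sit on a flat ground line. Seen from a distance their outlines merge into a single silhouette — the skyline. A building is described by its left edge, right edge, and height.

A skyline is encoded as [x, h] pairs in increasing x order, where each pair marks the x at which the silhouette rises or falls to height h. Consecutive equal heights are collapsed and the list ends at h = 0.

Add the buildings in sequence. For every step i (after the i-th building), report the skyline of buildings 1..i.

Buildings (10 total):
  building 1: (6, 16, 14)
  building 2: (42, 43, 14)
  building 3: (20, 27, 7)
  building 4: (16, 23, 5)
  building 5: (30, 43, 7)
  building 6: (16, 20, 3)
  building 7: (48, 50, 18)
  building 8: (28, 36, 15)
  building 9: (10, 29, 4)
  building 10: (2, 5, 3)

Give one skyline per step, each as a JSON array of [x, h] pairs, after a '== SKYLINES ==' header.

== SKYLINES ==
[[6,14],[16,0]]
[[6,14],[16,0],[42,14],[43,0]]
[[6,14],[16,0],[20,7],[27,0],[42,14],[43,0]]
[[6,14],[16,5],[20,7],[27,0],[42,14],[43,0]]
[[6,14],[16,5],[20,7],[27,0],[30,7],[42,14],[43,0]]
[[6,14],[16,5],[20,7],[27,0],[30,7],[42,14],[43,0]]
[[6,14],[16,5],[20,7],[27,0],[30,7],[42,14],[43,0],[48,18],[50,0]]
[[6,14],[16,5],[20,7],[27,0],[28,15],[36,7],[42,14],[43,0],[48,18],[50,0]]
[[6,14],[16,5],[20,7],[27,4],[28,15],[36,7],[42,14],[43,0],[48,18],[50,0]]
[[2,3],[5,0],[6,14],[16,5],[20,7],[27,4],[28,15],[36,7],[42,14],[43,0],[48,18],[50,0]]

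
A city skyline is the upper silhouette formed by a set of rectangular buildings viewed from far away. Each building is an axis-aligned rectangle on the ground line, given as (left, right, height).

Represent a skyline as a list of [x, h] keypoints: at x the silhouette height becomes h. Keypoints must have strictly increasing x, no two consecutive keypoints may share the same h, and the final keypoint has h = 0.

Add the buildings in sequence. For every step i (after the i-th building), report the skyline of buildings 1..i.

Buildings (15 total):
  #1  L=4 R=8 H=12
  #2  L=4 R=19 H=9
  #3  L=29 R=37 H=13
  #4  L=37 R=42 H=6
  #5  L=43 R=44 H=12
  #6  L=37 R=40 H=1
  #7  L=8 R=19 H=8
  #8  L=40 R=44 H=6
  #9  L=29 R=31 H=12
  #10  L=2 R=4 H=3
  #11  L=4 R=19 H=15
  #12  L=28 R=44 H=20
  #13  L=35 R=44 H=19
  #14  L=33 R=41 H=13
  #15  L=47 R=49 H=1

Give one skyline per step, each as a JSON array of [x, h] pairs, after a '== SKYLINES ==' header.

== SKYLINES ==
[[4,12],[8,0]]
[[4,12],[8,9],[19,0]]
[[4,12],[8,9],[19,0],[29,13],[37,0]]
[[4,12],[8,9],[19,0],[29,13],[37,6],[42,0]]
[[4,12],[8,9],[19,0],[29,13],[37,6],[42,0],[43,12],[44,0]]
[[4,12],[8,9],[19,0],[29,13],[37,6],[42,0],[43,12],[44,0]]
[[4,12],[8,9],[19,0],[29,13],[37,6],[42,0],[43,12],[44,0]]
[[4,12],[8,9],[19,0],[29,13],[37,6],[43,12],[44,0]]
[[4,12],[8,9],[19,0],[29,13],[37,6],[43,12],[44,0]]
[[2,3],[4,12],[8,9],[19,0],[29,13],[37,6],[43,12],[44,0]]
[[2,3],[4,15],[19,0],[29,13],[37,6],[43,12],[44,0]]
[[2,3],[4,15],[19,0],[28,20],[44,0]]
[[2,3],[4,15],[19,0],[28,20],[44,0]]
[[2,3],[4,15],[19,0],[28,20],[44,0]]
[[2,3],[4,15],[19,0],[28,20],[44,0],[47,1],[49,0]]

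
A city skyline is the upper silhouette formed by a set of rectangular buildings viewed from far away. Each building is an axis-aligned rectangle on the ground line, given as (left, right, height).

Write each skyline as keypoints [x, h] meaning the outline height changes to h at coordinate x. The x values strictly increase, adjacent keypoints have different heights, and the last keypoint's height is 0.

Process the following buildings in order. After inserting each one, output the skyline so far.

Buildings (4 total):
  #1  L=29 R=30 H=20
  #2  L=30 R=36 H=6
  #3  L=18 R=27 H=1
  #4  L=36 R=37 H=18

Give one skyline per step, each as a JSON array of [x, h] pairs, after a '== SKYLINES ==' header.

== SKYLINES ==
[[29,20],[30,0]]
[[29,20],[30,6],[36,0]]
[[18,1],[27,0],[29,20],[30,6],[36,0]]
[[18,1],[27,0],[29,20],[30,6],[36,18],[37,0]]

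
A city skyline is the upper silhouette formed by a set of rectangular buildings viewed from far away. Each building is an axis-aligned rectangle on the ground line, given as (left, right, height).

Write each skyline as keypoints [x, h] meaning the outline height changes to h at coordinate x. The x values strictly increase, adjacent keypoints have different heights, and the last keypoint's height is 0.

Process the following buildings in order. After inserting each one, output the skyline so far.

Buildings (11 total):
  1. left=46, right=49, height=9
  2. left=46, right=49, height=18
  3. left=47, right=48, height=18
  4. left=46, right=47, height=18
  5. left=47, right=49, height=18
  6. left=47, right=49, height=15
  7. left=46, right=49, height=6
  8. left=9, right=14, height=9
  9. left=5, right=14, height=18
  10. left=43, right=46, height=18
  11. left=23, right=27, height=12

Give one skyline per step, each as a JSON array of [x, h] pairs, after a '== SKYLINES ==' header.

== SKYLINES ==
[[46,9],[49,0]]
[[46,18],[49,0]]
[[46,18],[49,0]]
[[46,18],[49,0]]
[[46,18],[49,0]]
[[46,18],[49,0]]
[[46,18],[49,0]]
[[9,9],[14,0],[46,18],[49,0]]
[[5,18],[14,0],[46,18],[49,0]]
[[5,18],[14,0],[43,18],[49,0]]
[[5,18],[14,0],[23,12],[27,0],[43,18],[49,0]]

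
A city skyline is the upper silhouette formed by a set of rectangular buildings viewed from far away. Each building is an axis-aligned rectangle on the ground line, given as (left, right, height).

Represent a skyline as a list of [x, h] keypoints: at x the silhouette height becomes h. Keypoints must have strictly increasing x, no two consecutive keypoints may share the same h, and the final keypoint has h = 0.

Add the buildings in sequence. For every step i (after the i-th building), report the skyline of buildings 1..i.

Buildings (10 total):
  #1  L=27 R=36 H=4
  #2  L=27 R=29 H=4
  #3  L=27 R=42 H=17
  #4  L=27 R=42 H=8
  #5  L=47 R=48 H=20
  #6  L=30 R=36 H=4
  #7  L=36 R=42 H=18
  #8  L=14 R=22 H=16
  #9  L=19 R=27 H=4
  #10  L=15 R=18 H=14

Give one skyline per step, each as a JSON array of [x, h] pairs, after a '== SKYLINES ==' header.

== SKYLINES ==
[[27,4],[36,0]]
[[27,4],[36,0]]
[[27,17],[42,0]]
[[27,17],[42,0]]
[[27,17],[42,0],[47,20],[48,0]]
[[27,17],[42,0],[47,20],[48,0]]
[[27,17],[36,18],[42,0],[47,20],[48,0]]
[[14,16],[22,0],[27,17],[36,18],[42,0],[47,20],[48,0]]
[[14,16],[22,4],[27,17],[36,18],[42,0],[47,20],[48,0]]
[[14,16],[22,4],[27,17],[36,18],[42,0],[47,20],[48,0]]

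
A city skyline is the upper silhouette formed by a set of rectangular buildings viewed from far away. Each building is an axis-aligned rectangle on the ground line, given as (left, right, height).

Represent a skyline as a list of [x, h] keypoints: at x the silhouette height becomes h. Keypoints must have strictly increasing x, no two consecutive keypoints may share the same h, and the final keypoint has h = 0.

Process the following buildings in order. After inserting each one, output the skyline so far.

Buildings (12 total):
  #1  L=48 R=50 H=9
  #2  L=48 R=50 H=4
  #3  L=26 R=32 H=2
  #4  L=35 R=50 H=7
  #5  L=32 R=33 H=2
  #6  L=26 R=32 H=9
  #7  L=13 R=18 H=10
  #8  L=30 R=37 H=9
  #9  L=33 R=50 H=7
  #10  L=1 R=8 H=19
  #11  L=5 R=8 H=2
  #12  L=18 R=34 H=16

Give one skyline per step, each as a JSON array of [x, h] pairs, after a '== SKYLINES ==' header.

== SKYLINES ==
[[48,9],[50,0]]
[[48,9],[50,0]]
[[26,2],[32,0],[48,9],[50,0]]
[[26,2],[32,0],[35,7],[48,9],[50,0]]
[[26,2],[33,0],[35,7],[48,9],[50,0]]
[[26,9],[32,2],[33,0],[35,7],[48,9],[50,0]]
[[13,10],[18,0],[26,9],[32,2],[33,0],[35,7],[48,9],[50,0]]
[[13,10],[18,0],[26,9],[37,7],[48,9],[50,0]]
[[13,10],[18,0],[26,9],[37,7],[48,9],[50,0]]
[[1,19],[8,0],[13,10],[18,0],[26,9],[37,7],[48,9],[50,0]]
[[1,19],[8,0],[13,10],[18,0],[26,9],[37,7],[48,9],[50,0]]
[[1,19],[8,0],[13,10],[18,16],[34,9],[37,7],[48,9],[50,0]]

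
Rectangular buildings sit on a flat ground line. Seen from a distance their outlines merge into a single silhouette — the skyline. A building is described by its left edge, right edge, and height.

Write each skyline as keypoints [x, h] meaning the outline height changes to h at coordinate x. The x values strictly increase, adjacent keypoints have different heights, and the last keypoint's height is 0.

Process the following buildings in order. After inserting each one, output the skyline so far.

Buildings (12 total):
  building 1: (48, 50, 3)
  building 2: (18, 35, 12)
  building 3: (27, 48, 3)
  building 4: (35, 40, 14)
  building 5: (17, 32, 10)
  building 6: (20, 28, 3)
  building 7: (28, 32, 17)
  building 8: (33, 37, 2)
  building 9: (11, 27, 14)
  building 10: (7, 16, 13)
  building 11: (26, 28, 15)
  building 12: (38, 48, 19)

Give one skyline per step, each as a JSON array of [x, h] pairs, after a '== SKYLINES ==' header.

== SKYLINES ==
[[48,3],[50,0]]
[[18,12],[35,0],[48,3],[50,0]]
[[18,12],[35,3],[50,0]]
[[18,12],[35,14],[40,3],[50,0]]
[[17,10],[18,12],[35,14],[40,3],[50,0]]
[[17,10],[18,12],[35,14],[40,3],[50,0]]
[[17,10],[18,12],[28,17],[32,12],[35,14],[40,3],[50,0]]
[[17,10],[18,12],[28,17],[32,12],[35,14],[40,3],[50,0]]
[[11,14],[27,12],[28,17],[32,12],[35,14],[40,3],[50,0]]
[[7,13],[11,14],[27,12],[28,17],[32,12],[35,14],[40,3],[50,0]]
[[7,13],[11,14],[26,15],[28,17],[32,12],[35,14],[40,3],[50,0]]
[[7,13],[11,14],[26,15],[28,17],[32,12],[35,14],[38,19],[48,3],[50,0]]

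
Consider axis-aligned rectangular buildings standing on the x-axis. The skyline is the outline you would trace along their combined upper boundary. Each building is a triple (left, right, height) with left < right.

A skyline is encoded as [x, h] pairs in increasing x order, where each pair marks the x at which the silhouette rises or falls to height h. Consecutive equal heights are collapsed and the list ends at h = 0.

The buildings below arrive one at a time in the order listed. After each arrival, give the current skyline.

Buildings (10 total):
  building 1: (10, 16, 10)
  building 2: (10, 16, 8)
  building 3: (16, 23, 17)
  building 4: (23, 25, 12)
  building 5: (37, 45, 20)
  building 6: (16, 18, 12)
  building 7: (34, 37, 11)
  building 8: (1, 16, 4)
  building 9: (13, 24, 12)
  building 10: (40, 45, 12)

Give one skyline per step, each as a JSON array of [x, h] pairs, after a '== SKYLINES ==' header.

== SKYLINES ==
[[10,10],[16,0]]
[[10,10],[16,0]]
[[10,10],[16,17],[23,0]]
[[10,10],[16,17],[23,12],[25,0]]
[[10,10],[16,17],[23,12],[25,0],[37,20],[45,0]]
[[10,10],[16,17],[23,12],[25,0],[37,20],[45,0]]
[[10,10],[16,17],[23,12],[25,0],[34,11],[37,20],[45,0]]
[[1,4],[10,10],[16,17],[23,12],[25,0],[34,11],[37,20],[45,0]]
[[1,4],[10,10],[13,12],[16,17],[23,12],[25,0],[34,11],[37,20],[45,0]]
[[1,4],[10,10],[13,12],[16,17],[23,12],[25,0],[34,11],[37,20],[45,0]]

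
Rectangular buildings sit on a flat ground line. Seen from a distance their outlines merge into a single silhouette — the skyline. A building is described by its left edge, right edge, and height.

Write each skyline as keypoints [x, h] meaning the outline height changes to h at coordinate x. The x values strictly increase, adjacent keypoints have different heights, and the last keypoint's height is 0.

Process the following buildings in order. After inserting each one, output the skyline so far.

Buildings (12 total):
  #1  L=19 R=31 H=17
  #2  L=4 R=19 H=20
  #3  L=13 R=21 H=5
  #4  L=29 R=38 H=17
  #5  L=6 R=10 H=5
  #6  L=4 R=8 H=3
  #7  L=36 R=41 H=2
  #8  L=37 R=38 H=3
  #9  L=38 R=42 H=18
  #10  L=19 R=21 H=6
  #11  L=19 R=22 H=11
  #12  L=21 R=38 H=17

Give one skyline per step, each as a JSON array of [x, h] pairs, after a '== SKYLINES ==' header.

== SKYLINES ==
[[19,17],[31,0]]
[[4,20],[19,17],[31,0]]
[[4,20],[19,17],[31,0]]
[[4,20],[19,17],[38,0]]
[[4,20],[19,17],[38,0]]
[[4,20],[19,17],[38,0]]
[[4,20],[19,17],[38,2],[41,0]]
[[4,20],[19,17],[38,2],[41,0]]
[[4,20],[19,17],[38,18],[42,0]]
[[4,20],[19,17],[38,18],[42,0]]
[[4,20],[19,17],[38,18],[42,0]]
[[4,20],[19,17],[38,18],[42,0]]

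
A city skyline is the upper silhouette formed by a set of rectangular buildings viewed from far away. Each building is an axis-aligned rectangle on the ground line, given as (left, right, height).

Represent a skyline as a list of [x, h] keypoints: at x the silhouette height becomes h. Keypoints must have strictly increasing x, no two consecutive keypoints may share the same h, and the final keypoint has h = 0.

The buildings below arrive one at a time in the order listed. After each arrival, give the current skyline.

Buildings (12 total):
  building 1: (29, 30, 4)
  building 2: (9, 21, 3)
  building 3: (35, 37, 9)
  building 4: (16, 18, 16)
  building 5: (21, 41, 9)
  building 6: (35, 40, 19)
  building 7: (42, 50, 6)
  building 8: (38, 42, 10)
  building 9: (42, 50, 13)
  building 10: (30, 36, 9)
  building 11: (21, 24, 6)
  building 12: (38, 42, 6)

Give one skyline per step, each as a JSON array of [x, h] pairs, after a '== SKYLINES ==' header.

== SKYLINES ==
[[29,4],[30,0]]
[[9,3],[21,0],[29,4],[30,0]]
[[9,3],[21,0],[29,4],[30,0],[35,9],[37,0]]
[[9,3],[16,16],[18,3],[21,0],[29,4],[30,0],[35,9],[37,0]]
[[9,3],[16,16],[18,3],[21,9],[41,0]]
[[9,3],[16,16],[18,3],[21,9],[35,19],[40,9],[41,0]]
[[9,3],[16,16],[18,3],[21,9],[35,19],[40,9],[41,0],[42,6],[50,0]]
[[9,3],[16,16],[18,3],[21,9],[35,19],[40,10],[42,6],[50,0]]
[[9,3],[16,16],[18,3],[21,9],[35,19],[40,10],[42,13],[50,0]]
[[9,3],[16,16],[18,3],[21,9],[35,19],[40,10],[42,13],[50,0]]
[[9,3],[16,16],[18,3],[21,9],[35,19],[40,10],[42,13],[50,0]]
[[9,3],[16,16],[18,3],[21,9],[35,19],[40,10],[42,13],[50,0]]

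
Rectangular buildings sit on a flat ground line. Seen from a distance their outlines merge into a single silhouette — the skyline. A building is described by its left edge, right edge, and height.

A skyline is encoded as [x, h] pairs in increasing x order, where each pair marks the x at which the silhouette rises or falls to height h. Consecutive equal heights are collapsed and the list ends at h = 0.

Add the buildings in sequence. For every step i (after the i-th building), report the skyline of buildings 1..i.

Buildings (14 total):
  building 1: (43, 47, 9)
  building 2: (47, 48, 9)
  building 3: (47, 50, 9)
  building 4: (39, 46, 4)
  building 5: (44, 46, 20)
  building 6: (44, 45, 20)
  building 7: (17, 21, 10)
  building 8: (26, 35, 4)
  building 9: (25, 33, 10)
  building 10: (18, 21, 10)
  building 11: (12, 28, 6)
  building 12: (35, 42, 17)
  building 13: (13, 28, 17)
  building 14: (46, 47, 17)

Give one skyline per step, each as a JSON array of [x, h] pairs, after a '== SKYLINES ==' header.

== SKYLINES ==
[[43,9],[47,0]]
[[43,9],[48,0]]
[[43,9],[50,0]]
[[39,4],[43,9],[50,0]]
[[39,4],[43,9],[44,20],[46,9],[50,0]]
[[39,4],[43,9],[44,20],[46,9],[50,0]]
[[17,10],[21,0],[39,4],[43,9],[44,20],[46,9],[50,0]]
[[17,10],[21,0],[26,4],[35,0],[39,4],[43,9],[44,20],[46,9],[50,0]]
[[17,10],[21,0],[25,10],[33,4],[35,0],[39,4],[43,9],[44,20],[46,9],[50,0]]
[[17,10],[21,0],[25,10],[33,4],[35,0],[39,4],[43,9],[44,20],[46,9],[50,0]]
[[12,6],[17,10],[21,6],[25,10],[33,4],[35,0],[39,4],[43,9],[44,20],[46,9],[50,0]]
[[12,6],[17,10],[21,6],[25,10],[33,4],[35,17],[42,4],[43,9],[44,20],[46,9],[50,0]]
[[12,6],[13,17],[28,10],[33,4],[35,17],[42,4],[43,9],[44,20],[46,9],[50,0]]
[[12,6],[13,17],[28,10],[33,4],[35,17],[42,4],[43,9],[44,20],[46,17],[47,9],[50,0]]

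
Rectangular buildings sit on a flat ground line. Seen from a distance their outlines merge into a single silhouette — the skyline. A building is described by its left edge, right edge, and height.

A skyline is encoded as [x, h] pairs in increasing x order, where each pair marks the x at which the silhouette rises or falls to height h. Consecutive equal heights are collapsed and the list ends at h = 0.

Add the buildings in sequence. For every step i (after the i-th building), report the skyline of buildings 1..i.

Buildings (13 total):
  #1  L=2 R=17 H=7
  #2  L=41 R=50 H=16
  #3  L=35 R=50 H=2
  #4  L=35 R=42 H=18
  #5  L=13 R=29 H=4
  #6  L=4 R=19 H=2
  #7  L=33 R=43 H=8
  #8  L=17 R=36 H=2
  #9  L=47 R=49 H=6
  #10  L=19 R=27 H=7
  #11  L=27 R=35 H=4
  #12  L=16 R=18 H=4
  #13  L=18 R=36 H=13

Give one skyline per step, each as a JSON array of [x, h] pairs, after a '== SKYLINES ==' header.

== SKYLINES ==
[[2,7],[17,0]]
[[2,7],[17,0],[41,16],[50,0]]
[[2,7],[17,0],[35,2],[41,16],[50,0]]
[[2,7],[17,0],[35,18],[42,16],[50,0]]
[[2,7],[17,4],[29,0],[35,18],[42,16],[50,0]]
[[2,7],[17,4],[29,0],[35,18],[42,16],[50,0]]
[[2,7],[17,4],[29,0],[33,8],[35,18],[42,16],[50,0]]
[[2,7],[17,4],[29,2],[33,8],[35,18],[42,16],[50,0]]
[[2,7],[17,4],[29,2],[33,8],[35,18],[42,16],[50,0]]
[[2,7],[17,4],[19,7],[27,4],[29,2],[33,8],[35,18],[42,16],[50,0]]
[[2,7],[17,4],[19,7],[27,4],[33,8],[35,18],[42,16],[50,0]]
[[2,7],[17,4],[19,7],[27,4],[33,8],[35,18],[42,16],[50,0]]
[[2,7],[17,4],[18,13],[35,18],[42,16],[50,0]]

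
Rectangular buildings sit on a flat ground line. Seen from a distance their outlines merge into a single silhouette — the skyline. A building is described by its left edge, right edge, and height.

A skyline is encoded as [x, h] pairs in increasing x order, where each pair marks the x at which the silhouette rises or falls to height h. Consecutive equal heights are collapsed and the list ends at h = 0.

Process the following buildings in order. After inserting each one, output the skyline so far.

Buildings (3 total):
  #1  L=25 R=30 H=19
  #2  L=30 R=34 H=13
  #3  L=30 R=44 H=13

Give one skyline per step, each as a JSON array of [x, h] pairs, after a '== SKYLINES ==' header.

== SKYLINES ==
[[25,19],[30,0]]
[[25,19],[30,13],[34,0]]
[[25,19],[30,13],[44,0]]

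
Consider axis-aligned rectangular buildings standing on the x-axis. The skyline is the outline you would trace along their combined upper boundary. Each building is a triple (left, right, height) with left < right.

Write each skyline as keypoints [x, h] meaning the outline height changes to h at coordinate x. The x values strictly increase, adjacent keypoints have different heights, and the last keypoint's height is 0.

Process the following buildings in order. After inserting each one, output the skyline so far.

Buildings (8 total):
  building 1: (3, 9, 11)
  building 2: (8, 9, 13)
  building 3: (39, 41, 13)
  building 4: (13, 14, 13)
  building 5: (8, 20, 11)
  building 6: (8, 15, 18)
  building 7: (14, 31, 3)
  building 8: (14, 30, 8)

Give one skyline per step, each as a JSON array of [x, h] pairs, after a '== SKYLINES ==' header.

== SKYLINES ==
[[3,11],[9,0]]
[[3,11],[8,13],[9,0]]
[[3,11],[8,13],[9,0],[39,13],[41,0]]
[[3,11],[8,13],[9,0],[13,13],[14,0],[39,13],[41,0]]
[[3,11],[8,13],[9,11],[13,13],[14,11],[20,0],[39,13],[41,0]]
[[3,11],[8,18],[15,11],[20,0],[39,13],[41,0]]
[[3,11],[8,18],[15,11],[20,3],[31,0],[39,13],[41,0]]
[[3,11],[8,18],[15,11],[20,8],[30,3],[31,0],[39,13],[41,0]]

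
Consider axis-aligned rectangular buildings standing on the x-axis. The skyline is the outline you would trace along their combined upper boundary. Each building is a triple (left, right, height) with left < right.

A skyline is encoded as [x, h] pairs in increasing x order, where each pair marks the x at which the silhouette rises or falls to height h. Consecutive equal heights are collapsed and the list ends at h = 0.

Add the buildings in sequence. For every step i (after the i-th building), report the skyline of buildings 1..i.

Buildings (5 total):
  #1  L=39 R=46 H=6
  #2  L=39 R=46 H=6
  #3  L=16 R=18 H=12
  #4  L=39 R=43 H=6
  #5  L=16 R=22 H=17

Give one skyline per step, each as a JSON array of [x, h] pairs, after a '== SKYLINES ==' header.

== SKYLINES ==
[[39,6],[46,0]]
[[39,6],[46,0]]
[[16,12],[18,0],[39,6],[46,0]]
[[16,12],[18,0],[39,6],[46,0]]
[[16,17],[22,0],[39,6],[46,0]]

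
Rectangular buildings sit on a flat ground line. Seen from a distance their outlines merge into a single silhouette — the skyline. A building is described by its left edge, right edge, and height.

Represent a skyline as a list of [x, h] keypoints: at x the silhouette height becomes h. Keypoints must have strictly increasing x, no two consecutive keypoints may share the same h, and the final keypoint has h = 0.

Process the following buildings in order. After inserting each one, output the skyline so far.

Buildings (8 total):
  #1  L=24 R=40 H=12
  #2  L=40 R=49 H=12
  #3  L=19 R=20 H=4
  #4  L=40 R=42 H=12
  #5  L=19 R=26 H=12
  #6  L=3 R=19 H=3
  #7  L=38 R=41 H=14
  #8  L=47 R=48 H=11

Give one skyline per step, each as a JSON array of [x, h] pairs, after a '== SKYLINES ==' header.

== SKYLINES ==
[[24,12],[40,0]]
[[24,12],[49,0]]
[[19,4],[20,0],[24,12],[49,0]]
[[19,4],[20,0],[24,12],[49,0]]
[[19,12],[49,0]]
[[3,3],[19,12],[49,0]]
[[3,3],[19,12],[38,14],[41,12],[49,0]]
[[3,3],[19,12],[38,14],[41,12],[49,0]]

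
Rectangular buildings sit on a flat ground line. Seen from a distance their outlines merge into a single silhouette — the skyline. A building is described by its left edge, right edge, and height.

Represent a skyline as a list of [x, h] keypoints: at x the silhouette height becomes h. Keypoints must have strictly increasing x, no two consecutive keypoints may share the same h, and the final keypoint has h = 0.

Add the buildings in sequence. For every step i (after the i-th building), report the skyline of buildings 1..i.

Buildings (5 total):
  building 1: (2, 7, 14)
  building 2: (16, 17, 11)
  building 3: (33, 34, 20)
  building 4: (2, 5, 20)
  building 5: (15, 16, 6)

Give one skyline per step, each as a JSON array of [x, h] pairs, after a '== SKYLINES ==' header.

== SKYLINES ==
[[2,14],[7,0]]
[[2,14],[7,0],[16,11],[17,0]]
[[2,14],[7,0],[16,11],[17,0],[33,20],[34,0]]
[[2,20],[5,14],[7,0],[16,11],[17,0],[33,20],[34,0]]
[[2,20],[5,14],[7,0],[15,6],[16,11],[17,0],[33,20],[34,0]]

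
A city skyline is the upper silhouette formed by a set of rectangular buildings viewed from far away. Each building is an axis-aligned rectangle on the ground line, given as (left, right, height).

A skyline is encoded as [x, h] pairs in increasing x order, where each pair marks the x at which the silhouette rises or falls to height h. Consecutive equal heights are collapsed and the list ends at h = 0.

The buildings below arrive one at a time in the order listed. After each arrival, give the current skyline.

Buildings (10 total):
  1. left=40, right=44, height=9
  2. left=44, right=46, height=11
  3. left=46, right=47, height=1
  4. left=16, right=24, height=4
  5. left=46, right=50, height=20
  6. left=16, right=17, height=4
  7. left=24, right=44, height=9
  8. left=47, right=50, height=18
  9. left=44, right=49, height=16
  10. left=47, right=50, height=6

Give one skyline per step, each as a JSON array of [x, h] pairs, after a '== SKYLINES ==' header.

== SKYLINES ==
[[40,9],[44,0]]
[[40,9],[44,11],[46,0]]
[[40,9],[44,11],[46,1],[47,0]]
[[16,4],[24,0],[40,9],[44,11],[46,1],[47,0]]
[[16,4],[24,0],[40,9],[44,11],[46,20],[50,0]]
[[16,4],[24,0],[40,9],[44,11],[46,20],[50,0]]
[[16,4],[24,9],[44,11],[46,20],[50,0]]
[[16,4],[24,9],[44,11],[46,20],[50,0]]
[[16,4],[24,9],[44,16],[46,20],[50,0]]
[[16,4],[24,9],[44,16],[46,20],[50,0]]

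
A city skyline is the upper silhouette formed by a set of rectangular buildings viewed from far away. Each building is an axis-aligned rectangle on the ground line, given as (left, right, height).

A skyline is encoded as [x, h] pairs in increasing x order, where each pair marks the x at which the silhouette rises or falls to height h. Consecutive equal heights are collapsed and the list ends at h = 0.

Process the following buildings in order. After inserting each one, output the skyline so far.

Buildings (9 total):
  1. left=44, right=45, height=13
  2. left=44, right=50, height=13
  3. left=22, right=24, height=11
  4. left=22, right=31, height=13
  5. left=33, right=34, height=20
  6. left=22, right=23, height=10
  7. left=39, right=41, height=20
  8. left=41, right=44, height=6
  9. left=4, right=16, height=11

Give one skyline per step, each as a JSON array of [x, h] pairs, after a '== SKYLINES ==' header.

== SKYLINES ==
[[44,13],[45,0]]
[[44,13],[50,0]]
[[22,11],[24,0],[44,13],[50,0]]
[[22,13],[31,0],[44,13],[50,0]]
[[22,13],[31,0],[33,20],[34,0],[44,13],[50,0]]
[[22,13],[31,0],[33,20],[34,0],[44,13],[50,0]]
[[22,13],[31,0],[33,20],[34,0],[39,20],[41,0],[44,13],[50,0]]
[[22,13],[31,0],[33,20],[34,0],[39,20],[41,6],[44,13],[50,0]]
[[4,11],[16,0],[22,13],[31,0],[33,20],[34,0],[39,20],[41,6],[44,13],[50,0]]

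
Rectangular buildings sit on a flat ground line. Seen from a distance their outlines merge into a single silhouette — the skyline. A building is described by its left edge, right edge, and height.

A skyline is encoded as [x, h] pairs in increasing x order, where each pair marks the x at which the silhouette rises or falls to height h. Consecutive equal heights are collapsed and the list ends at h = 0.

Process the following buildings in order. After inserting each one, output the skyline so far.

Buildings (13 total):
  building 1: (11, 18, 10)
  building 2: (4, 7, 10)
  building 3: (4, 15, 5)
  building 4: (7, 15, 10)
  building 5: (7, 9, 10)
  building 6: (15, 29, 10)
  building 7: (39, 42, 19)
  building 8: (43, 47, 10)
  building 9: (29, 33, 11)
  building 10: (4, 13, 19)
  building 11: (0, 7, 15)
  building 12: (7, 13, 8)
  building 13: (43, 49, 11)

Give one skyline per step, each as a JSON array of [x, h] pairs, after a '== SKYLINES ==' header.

== SKYLINES ==
[[11,10],[18,0]]
[[4,10],[7,0],[11,10],[18,0]]
[[4,10],[7,5],[11,10],[18,0]]
[[4,10],[18,0]]
[[4,10],[18,0]]
[[4,10],[29,0]]
[[4,10],[29,0],[39,19],[42,0]]
[[4,10],[29,0],[39,19],[42,0],[43,10],[47,0]]
[[4,10],[29,11],[33,0],[39,19],[42,0],[43,10],[47,0]]
[[4,19],[13,10],[29,11],[33,0],[39,19],[42,0],[43,10],[47,0]]
[[0,15],[4,19],[13,10],[29,11],[33,0],[39,19],[42,0],[43,10],[47,0]]
[[0,15],[4,19],[13,10],[29,11],[33,0],[39,19],[42,0],[43,10],[47,0]]
[[0,15],[4,19],[13,10],[29,11],[33,0],[39,19],[42,0],[43,11],[49,0]]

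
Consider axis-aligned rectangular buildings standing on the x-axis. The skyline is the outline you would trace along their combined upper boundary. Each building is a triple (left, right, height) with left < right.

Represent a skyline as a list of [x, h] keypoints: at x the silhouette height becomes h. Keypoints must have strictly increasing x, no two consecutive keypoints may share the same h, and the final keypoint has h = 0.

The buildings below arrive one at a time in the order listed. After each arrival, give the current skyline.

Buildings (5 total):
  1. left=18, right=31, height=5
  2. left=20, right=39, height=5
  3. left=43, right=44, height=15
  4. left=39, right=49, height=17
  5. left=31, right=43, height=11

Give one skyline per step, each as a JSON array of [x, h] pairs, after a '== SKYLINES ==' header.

== SKYLINES ==
[[18,5],[31,0]]
[[18,5],[39,0]]
[[18,5],[39,0],[43,15],[44,0]]
[[18,5],[39,17],[49,0]]
[[18,5],[31,11],[39,17],[49,0]]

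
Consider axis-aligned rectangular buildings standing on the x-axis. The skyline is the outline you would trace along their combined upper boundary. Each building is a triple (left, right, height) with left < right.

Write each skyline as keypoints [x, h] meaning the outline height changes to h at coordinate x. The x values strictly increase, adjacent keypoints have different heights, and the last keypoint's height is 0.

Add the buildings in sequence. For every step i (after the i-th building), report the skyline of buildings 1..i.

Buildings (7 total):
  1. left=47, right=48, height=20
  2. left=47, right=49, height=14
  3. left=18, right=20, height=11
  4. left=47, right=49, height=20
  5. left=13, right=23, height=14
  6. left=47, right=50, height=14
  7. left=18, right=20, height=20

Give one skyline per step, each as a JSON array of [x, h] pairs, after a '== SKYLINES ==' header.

== SKYLINES ==
[[47,20],[48,0]]
[[47,20],[48,14],[49,0]]
[[18,11],[20,0],[47,20],[48,14],[49,0]]
[[18,11],[20,0],[47,20],[49,0]]
[[13,14],[23,0],[47,20],[49,0]]
[[13,14],[23,0],[47,20],[49,14],[50,0]]
[[13,14],[18,20],[20,14],[23,0],[47,20],[49,14],[50,0]]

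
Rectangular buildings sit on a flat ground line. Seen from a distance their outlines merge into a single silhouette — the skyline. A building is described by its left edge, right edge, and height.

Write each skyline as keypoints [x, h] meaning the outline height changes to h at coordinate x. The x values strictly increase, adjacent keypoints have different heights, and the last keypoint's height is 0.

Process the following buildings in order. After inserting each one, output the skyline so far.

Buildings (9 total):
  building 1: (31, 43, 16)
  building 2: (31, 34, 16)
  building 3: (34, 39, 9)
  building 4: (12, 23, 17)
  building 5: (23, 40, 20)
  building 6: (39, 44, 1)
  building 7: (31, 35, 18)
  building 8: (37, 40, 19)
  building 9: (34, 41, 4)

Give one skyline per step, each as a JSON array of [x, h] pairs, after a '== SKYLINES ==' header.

== SKYLINES ==
[[31,16],[43,0]]
[[31,16],[43,0]]
[[31,16],[43,0]]
[[12,17],[23,0],[31,16],[43,0]]
[[12,17],[23,20],[40,16],[43,0]]
[[12,17],[23,20],[40,16],[43,1],[44,0]]
[[12,17],[23,20],[40,16],[43,1],[44,0]]
[[12,17],[23,20],[40,16],[43,1],[44,0]]
[[12,17],[23,20],[40,16],[43,1],[44,0]]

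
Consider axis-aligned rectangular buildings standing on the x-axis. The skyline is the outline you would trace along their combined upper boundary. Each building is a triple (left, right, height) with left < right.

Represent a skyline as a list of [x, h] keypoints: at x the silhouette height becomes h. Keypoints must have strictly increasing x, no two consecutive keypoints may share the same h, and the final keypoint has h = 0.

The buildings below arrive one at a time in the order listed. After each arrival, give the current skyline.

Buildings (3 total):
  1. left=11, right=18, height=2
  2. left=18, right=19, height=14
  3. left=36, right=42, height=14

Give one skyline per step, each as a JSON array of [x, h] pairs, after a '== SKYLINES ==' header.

== SKYLINES ==
[[11,2],[18,0]]
[[11,2],[18,14],[19,0]]
[[11,2],[18,14],[19,0],[36,14],[42,0]]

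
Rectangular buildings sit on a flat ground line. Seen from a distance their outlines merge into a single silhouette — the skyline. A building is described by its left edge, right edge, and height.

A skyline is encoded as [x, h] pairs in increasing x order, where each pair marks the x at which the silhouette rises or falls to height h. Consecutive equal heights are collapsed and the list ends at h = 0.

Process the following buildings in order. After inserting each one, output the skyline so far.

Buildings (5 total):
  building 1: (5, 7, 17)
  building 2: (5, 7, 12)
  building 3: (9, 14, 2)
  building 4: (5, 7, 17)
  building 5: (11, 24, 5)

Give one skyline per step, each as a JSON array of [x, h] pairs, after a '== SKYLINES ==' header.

== SKYLINES ==
[[5,17],[7,0]]
[[5,17],[7,0]]
[[5,17],[7,0],[9,2],[14,0]]
[[5,17],[7,0],[9,2],[14,0]]
[[5,17],[7,0],[9,2],[11,5],[24,0]]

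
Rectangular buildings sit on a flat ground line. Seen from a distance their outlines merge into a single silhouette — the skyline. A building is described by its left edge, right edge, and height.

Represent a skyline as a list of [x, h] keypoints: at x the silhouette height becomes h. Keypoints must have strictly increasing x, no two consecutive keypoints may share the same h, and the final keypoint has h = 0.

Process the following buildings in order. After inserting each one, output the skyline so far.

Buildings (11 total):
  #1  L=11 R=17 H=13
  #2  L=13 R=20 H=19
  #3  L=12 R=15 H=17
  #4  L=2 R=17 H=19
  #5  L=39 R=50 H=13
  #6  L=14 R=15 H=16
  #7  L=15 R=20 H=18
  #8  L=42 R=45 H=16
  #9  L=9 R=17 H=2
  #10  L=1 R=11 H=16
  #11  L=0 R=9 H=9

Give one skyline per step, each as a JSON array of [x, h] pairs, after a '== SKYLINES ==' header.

== SKYLINES ==
[[11,13],[17,0]]
[[11,13],[13,19],[20,0]]
[[11,13],[12,17],[13,19],[20,0]]
[[2,19],[20,0]]
[[2,19],[20,0],[39,13],[50,0]]
[[2,19],[20,0],[39,13],[50,0]]
[[2,19],[20,0],[39,13],[50,0]]
[[2,19],[20,0],[39,13],[42,16],[45,13],[50,0]]
[[2,19],[20,0],[39,13],[42,16],[45,13],[50,0]]
[[1,16],[2,19],[20,0],[39,13],[42,16],[45,13],[50,0]]
[[0,9],[1,16],[2,19],[20,0],[39,13],[42,16],[45,13],[50,0]]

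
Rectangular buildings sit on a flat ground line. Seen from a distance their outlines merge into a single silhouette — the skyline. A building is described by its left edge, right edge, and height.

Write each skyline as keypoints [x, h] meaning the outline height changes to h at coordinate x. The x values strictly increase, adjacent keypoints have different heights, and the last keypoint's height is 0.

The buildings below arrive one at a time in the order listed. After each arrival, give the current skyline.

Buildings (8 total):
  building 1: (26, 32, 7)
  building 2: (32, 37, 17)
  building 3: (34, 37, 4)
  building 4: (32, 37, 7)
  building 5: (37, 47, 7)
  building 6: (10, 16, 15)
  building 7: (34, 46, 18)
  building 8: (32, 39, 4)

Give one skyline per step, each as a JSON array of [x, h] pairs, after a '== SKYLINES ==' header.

== SKYLINES ==
[[26,7],[32,0]]
[[26,7],[32,17],[37,0]]
[[26,7],[32,17],[37,0]]
[[26,7],[32,17],[37,0]]
[[26,7],[32,17],[37,7],[47,0]]
[[10,15],[16,0],[26,7],[32,17],[37,7],[47,0]]
[[10,15],[16,0],[26,7],[32,17],[34,18],[46,7],[47,0]]
[[10,15],[16,0],[26,7],[32,17],[34,18],[46,7],[47,0]]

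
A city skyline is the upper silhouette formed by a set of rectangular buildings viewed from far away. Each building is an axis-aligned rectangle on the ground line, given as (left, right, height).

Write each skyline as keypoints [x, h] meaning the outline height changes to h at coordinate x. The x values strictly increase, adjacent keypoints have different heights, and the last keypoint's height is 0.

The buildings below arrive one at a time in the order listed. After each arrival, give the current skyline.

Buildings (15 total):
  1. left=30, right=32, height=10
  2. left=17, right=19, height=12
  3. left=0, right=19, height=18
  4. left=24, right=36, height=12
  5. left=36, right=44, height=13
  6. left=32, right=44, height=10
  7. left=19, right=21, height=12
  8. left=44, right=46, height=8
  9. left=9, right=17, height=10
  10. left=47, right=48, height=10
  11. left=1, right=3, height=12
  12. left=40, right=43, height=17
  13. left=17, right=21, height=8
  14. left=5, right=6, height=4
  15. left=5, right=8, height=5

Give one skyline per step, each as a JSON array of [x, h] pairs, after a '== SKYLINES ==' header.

== SKYLINES ==
[[30,10],[32,0]]
[[17,12],[19,0],[30,10],[32,0]]
[[0,18],[19,0],[30,10],[32,0]]
[[0,18],[19,0],[24,12],[36,0]]
[[0,18],[19,0],[24,12],[36,13],[44,0]]
[[0,18],[19,0],[24,12],[36,13],[44,0]]
[[0,18],[19,12],[21,0],[24,12],[36,13],[44,0]]
[[0,18],[19,12],[21,0],[24,12],[36,13],[44,8],[46,0]]
[[0,18],[19,12],[21,0],[24,12],[36,13],[44,8],[46,0]]
[[0,18],[19,12],[21,0],[24,12],[36,13],[44,8],[46,0],[47,10],[48,0]]
[[0,18],[19,12],[21,0],[24,12],[36,13],[44,8],[46,0],[47,10],[48,0]]
[[0,18],[19,12],[21,0],[24,12],[36,13],[40,17],[43,13],[44,8],[46,0],[47,10],[48,0]]
[[0,18],[19,12],[21,0],[24,12],[36,13],[40,17],[43,13],[44,8],[46,0],[47,10],[48,0]]
[[0,18],[19,12],[21,0],[24,12],[36,13],[40,17],[43,13],[44,8],[46,0],[47,10],[48,0]]
[[0,18],[19,12],[21,0],[24,12],[36,13],[40,17],[43,13],[44,8],[46,0],[47,10],[48,0]]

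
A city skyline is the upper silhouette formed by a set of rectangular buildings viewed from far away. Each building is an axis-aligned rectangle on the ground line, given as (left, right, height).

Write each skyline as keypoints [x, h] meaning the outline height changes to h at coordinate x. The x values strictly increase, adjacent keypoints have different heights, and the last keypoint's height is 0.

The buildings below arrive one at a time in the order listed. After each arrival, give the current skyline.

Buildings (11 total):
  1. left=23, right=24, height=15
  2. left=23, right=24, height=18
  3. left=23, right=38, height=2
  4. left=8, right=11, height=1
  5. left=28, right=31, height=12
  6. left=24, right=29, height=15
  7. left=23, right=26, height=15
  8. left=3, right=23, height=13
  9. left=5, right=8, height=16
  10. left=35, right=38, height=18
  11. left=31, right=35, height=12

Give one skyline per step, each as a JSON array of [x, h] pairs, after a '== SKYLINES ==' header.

== SKYLINES ==
[[23,15],[24,0]]
[[23,18],[24,0]]
[[23,18],[24,2],[38,0]]
[[8,1],[11,0],[23,18],[24,2],[38,0]]
[[8,1],[11,0],[23,18],[24,2],[28,12],[31,2],[38,0]]
[[8,1],[11,0],[23,18],[24,15],[29,12],[31,2],[38,0]]
[[8,1],[11,0],[23,18],[24,15],[29,12],[31,2],[38,0]]
[[3,13],[23,18],[24,15],[29,12],[31,2],[38,0]]
[[3,13],[5,16],[8,13],[23,18],[24,15],[29,12],[31,2],[38,0]]
[[3,13],[5,16],[8,13],[23,18],[24,15],[29,12],[31,2],[35,18],[38,0]]
[[3,13],[5,16],[8,13],[23,18],[24,15],[29,12],[35,18],[38,0]]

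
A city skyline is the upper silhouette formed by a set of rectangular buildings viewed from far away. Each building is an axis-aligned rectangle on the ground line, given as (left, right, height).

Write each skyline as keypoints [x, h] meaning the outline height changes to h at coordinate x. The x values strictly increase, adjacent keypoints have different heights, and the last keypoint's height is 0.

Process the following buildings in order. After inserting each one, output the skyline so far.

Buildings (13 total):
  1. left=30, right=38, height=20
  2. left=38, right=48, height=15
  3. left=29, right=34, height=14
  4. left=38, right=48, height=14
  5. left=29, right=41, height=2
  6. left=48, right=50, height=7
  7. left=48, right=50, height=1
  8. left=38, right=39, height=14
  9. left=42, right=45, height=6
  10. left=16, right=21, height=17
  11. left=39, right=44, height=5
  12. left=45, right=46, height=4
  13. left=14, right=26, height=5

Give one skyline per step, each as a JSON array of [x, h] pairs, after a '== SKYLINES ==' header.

== SKYLINES ==
[[30,20],[38,0]]
[[30,20],[38,15],[48,0]]
[[29,14],[30,20],[38,15],[48,0]]
[[29,14],[30,20],[38,15],[48,0]]
[[29,14],[30,20],[38,15],[48,0]]
[[29,14],[30,20],[38,15],[48,7],[50,0]]
[[29,14],[30,20],[38,15],[48,7],[50,0]]
[[29,14],[30,20],[38,15],[48,7],[50,0]]
[[29,14],[30,20],[38,15],[48,7],[50,0]]
[[16,17],[21,0],[29,14],[30,20],[38,15],[48,7],[50,0]]
[[16,17],[21,0],[29,14],[30,20],[38,15],[48,7],[50,0]]
[[16,17],[21,0],[29,14],[30,20],[38,15],[48,7],[50,0]]
[[14,5],[16,17],[21,5],[26,0],[29,14],[30,20],[38,15],[48,7],[50,0]]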